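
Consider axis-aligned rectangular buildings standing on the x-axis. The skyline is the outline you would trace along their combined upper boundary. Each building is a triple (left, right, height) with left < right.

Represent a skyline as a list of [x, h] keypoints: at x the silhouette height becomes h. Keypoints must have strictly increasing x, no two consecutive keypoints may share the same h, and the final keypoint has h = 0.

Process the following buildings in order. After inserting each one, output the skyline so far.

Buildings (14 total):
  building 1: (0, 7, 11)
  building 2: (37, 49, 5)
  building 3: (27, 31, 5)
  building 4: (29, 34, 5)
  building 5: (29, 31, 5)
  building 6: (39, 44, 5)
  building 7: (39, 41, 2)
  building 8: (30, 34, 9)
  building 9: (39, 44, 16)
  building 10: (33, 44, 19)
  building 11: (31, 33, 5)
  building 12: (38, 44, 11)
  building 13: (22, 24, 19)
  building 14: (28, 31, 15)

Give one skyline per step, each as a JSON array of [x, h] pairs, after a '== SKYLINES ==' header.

== SKYLINES ==
[[0,11],[7,0]]
[[0,11],[7,0],[37,5],[49,0]]
[[0,11],[7,0],[27,5],[31,0],[37,5],[49,0]]
[[0,11],[7,0],[27,5],[34,0],[37,5],[49,0]]
[[0,11],[7,0],[27,5],[34,0],[37,5],[49,0]]
[[0,11],[7,0],[27,5],[34,0],[37,5],[49,0]]
[[0,11],[7,0],[27,5],[34,0],[37,5],[49,0]]
[[0,11],[7,0],[27,5],[30,9],[34,0],[37,5],[49,0]]
[[0,11],[7,0],[27,5],[30,9],[34,0],[37,5],[39,16],[44,5],[49,0]]
[[0,11],[7,0],[27,5],[30,9],[33,19],[44,5],[49,0]]
[[0,11],[7,0],[27,5],[30,9],[33,19],[44,5],[49,0]]
[[0,11],[7,0],[27,5],[30,9],[33,19],[44,5],[49,0]]
[[0,11],[7,0],[22,19],[24,0],[27,5],[30,9],[33,19],[44,5],[49,0]]
[[0,11],[7,0],[22,19],[24,0],[27,5],[28,15],[31,9],[33,19],[44,5],[49,0]]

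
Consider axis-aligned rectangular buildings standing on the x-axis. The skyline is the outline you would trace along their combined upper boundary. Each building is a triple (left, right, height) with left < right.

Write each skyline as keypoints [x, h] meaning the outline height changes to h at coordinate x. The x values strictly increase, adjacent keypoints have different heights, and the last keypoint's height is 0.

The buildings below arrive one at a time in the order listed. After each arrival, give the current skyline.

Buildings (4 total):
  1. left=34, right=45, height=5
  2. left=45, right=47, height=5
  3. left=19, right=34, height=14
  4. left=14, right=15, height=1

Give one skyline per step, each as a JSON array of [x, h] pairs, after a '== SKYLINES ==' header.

== SKYLINES ==
[[34,5],[45,0]]
[[34,5],[47,0]]
[[19,14],[34,5],[47,0]]
[[14,1],[15,0],[19,14],[34,5],[47,0]]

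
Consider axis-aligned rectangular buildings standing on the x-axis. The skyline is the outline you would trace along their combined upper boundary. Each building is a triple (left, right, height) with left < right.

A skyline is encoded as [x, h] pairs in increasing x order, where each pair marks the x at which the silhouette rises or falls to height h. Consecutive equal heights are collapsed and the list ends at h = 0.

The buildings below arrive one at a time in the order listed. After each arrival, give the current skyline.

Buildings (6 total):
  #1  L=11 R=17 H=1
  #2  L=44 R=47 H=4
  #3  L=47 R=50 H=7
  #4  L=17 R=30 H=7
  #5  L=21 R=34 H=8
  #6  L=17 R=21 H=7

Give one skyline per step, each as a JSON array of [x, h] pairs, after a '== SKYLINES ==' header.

== SKYLINES ==
[[11,1],[17,0]]
[[11,1],[17,0],[44,4],[47,0]]
[[11,1],[17,0],[44,4],[47,7],[50,0]]
[[11,1],[17,7],[30,0],[44,4],[47,7],[50,0]]
[[11,1],[17,7],[21,8],[34,0],[44,4],[47,7],[50,0]]
[[11,1],[17,7],[21,8],[34,0],[44,4],[47,7],[50,0]]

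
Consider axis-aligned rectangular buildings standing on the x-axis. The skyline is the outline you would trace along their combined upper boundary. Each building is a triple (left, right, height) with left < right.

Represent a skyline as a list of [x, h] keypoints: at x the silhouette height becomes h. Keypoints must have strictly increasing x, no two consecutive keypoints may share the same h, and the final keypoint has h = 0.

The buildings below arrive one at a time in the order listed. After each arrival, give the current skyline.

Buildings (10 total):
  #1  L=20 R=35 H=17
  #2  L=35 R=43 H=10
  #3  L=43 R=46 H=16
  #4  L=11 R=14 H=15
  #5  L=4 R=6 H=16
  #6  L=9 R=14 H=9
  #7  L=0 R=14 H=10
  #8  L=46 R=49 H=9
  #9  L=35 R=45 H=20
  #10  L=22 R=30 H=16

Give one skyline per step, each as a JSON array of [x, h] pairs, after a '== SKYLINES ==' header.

== SKYLINES ==
[[20,17],[35,0]]
[[20,17],[35,10],[43,0]]
[[20,17],[35,10],[43,16],[46,0]]
[[11,15],[14,0],[20,17],[35,10],[43,16],[46,0]]
[[4,16],[6,0],[11,15],[14,0],[20,17],[35,10],[43,16],[46,0]]
[[4,16],[6,0],[9,9],[11,15],[14,0],[20,17],[35,10],[43,16],[46,0]]
[[0,10],[4,16],[6,10],[11,15],[14,0],[20,17],[35,10],[43,16],[46,0]]
[[0,10],[4,16],[6,10],[11,15],[14,0],[20,17],[35,10],[43,16],[46,9],[49,0]]
[[0,10],[4,16],[6,10],[11,15],[14,0],[20,17],[35,20],[45,16],[46,9],[49,0]]
[[0,10],[4,16],[6,10],[11,15],[14,0],[20,17],[35,20],[45,16],[46,9],[49,0]]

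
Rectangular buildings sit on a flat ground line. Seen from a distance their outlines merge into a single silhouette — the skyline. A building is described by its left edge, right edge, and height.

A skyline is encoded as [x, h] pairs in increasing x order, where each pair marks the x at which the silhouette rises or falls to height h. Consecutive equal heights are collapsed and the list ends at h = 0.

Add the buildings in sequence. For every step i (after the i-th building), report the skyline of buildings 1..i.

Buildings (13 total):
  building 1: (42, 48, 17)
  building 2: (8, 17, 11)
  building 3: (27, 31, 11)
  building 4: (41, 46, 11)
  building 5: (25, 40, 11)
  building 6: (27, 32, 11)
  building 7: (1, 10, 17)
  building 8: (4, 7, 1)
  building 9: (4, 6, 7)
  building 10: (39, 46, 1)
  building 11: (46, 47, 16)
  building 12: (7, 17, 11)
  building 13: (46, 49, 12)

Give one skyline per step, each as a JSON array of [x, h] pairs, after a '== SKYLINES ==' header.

== SKYLINES ==
[[42,17],[48,0]]
[[8,11],[17,0],[42,17],[48,0]]
[[8,11],[17,0],[27,11],[31,0],[42,17],[48,0]]
[[8,11],[17,0],[27,11],[31,0],[41,11],[42,17],[48,0]]
[[8,11],[17,0],[25,11],[40,0],[41,11],[42,17],[48,0]]
[[8,11],[17,0],[25,11],[40,0],[41,11],[42,17],[48,0]]
[[1,17],[10,11],[17,0],[25,11],[40,0],[41,11],[42,17],[48,0]]
[[1,17],[10,11],[17,0],[25,11],[40,0],[41,11],[42,17],[48,0]]
[[1,17],[10,11],[17,0],[25,11],[40,0],[41,11],[42,17],[48,0]]
[[1,17],[10,11],[17,0],[25,11],[40,1],[41,11],[42,17],[48,0]]
[[1,17],[10,11],[17,0],[25,11],[40,1],[41,11],[42,17],[48,0]]
[[1,17],[10,11],[17,0],[25,11],[40,1],[41,11],[42,17],[48,0]]
[[1,17],[10,11],[17,0],[25,11],[40,1],[41,11],[42,17],[48,12],[49,0]]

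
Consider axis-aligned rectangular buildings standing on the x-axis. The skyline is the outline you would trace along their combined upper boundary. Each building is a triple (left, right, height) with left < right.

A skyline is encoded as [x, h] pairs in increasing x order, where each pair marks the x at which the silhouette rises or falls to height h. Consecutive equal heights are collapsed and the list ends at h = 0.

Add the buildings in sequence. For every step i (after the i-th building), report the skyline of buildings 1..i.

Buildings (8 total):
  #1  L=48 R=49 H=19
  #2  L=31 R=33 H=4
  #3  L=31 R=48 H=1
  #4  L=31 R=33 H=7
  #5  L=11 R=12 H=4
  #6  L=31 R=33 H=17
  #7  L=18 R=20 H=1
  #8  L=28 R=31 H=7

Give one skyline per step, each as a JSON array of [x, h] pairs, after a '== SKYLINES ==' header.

== SKYLINES ==
[[48,19],[49,0]]
[[31,4],[33,0],[48,19],[49,0]]
[[31,4],[33,1],[48,19],[49,0]]
[[31,7],[33,1],[48,19],[49,0]]
[[11,4],[12,0],[31,7],[33,1],[48,19],[49,0]]
[[11,4],[12,0],[31,17],[33,1],[48,19],[49,0]]
[[11,4],[12,0],[18,1],[20,0],[31,17],[33,1],[48,19],[49,0]]
[[11,4],[12,0],[18,1],[20,0],[28,7],[31,17],[33,1],[48,19],[49,0]]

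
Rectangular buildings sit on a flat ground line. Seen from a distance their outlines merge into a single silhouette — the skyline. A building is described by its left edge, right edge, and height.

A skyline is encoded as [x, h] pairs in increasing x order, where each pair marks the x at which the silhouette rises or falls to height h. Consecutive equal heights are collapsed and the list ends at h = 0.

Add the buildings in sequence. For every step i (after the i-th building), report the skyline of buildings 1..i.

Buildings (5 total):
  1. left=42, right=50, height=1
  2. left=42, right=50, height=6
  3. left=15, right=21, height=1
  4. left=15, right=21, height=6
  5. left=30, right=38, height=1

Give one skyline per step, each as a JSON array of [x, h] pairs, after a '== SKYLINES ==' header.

== SKYLINES ==
[[42,1],[50,0]]
[[42,6],[50,0]]
[[15,1],[21,0],[42,6],[50,0]]
[[15,6],[21,0],[42,6],[50,0]]
[[15,6],[21,0],[30,1],[38,0],[42,6],[50,0]]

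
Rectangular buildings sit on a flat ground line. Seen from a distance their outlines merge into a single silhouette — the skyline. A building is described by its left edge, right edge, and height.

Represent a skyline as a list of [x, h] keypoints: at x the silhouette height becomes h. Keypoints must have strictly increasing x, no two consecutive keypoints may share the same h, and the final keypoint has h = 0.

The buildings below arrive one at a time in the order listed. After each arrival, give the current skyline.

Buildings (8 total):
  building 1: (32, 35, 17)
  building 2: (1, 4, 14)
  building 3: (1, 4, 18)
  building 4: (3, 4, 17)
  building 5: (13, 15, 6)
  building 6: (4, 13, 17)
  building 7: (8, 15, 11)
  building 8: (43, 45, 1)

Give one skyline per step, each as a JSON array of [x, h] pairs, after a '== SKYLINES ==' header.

== SKYLINES ==
[[32,17],[35,0]]
[[1,14],[4,0],[32,17],[35,0]]
[[1,18],[4,0],[32,17],[35,0]]
[[1,18],[4,0],[32,17],[35,0]]
[[1,18],[4,0],[13,6],[15,0],[32,17],[35,0]]
[[1,18],[4,17],[13,6],[15,0],[32,17],[35,0]]
[[1,18],[4,17],[13,11],[15,0],[32,17],[35,0]]
[[1,18],[4,17],[13,11],[15,0],[32,17],[35,0],[43,1],[45,0]]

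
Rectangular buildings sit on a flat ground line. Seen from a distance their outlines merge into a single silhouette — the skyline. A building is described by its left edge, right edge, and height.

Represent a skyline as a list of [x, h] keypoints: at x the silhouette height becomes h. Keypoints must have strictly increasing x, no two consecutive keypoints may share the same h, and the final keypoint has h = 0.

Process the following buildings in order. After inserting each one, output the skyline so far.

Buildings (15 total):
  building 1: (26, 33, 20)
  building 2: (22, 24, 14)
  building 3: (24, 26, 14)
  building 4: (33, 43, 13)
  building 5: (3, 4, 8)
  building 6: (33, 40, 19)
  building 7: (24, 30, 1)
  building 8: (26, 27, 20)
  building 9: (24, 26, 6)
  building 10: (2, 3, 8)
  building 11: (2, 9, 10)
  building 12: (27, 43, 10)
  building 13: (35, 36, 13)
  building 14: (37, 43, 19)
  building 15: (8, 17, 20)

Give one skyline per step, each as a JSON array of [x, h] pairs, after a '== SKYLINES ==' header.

== SKYLINES ==
[[26,20],[33,0]]
[[22,14],[24,0],[26,20],[33,0]]
[[22,14],[26,20],[33,0]]
[[22,14],[26,20],[33,13],[43,0]]
[[3,8],[4,0],[22,14],[26,20],[33,13],[43,0]]
[[3,8],[4,0],[22,14],[26,20],[33,19],[40,13],[43,0]]
[[3,8],[4,0],[22,14],[26,20],[33,19],[40,13],[43,0]]
[[3,8],[4,0],[22,14],[26,20],[33,19],[40,13],[43,0]]
[[3,8],[4,0],[22,14],[26,20],[33,19],[40,13],[43,0]]
[[2,8],[4,0],[22,14],[26,20],[33,19],[40,13],[43,0]]
[[2,10],[9,0],[22,14],[26,20],[33,19],[40,13],[43,0]]
[[2,10],[9,0],[22,14],[26,20],[33,19],[40,13],[43,0]]
[[2,10],[9,0],[22,14],[26,20],[33,19],[40,13],[43,0]]
[[2,10],[9,0],[22,14],[26,20],[33,19],[43,0]]
[[2,10],[8,20],[17,0],[22,14],[26,20],[33,19],[43,0]]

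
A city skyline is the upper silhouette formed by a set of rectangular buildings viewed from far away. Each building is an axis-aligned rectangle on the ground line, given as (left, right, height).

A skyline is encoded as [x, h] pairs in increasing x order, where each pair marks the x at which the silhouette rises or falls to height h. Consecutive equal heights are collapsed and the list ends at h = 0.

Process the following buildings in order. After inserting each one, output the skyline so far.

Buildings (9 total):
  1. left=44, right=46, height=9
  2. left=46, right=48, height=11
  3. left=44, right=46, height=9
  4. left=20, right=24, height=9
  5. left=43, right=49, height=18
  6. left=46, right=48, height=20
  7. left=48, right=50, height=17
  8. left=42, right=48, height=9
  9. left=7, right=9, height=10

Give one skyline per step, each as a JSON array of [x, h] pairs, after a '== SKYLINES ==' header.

== SKYLINES ==
[[44,9],[46,0]]
[[44,9],[46,11],[48,0]]
[[44,9],[46,11],[48,0]]
[[20,9],[24,0],[44,9],[46,11],[48,0]]
[[20,9],[24,0],[43,18],[49,0]]
[[20,9],[24,0],[43,18],[46,20],[48,18],[49,0]]
[[20,9],[24,0],[43,18],[46,20],[48,18],[49,17],[50,0]]
[[20,9],[24,0],[42,9],[43,18],[46,20],[48,18],[49,17],[50,0]]
[[7,10],[9,0],[20,9],[24,0],[42,9],[43,18],[46,20],[48,18],[49,17],[50,0]]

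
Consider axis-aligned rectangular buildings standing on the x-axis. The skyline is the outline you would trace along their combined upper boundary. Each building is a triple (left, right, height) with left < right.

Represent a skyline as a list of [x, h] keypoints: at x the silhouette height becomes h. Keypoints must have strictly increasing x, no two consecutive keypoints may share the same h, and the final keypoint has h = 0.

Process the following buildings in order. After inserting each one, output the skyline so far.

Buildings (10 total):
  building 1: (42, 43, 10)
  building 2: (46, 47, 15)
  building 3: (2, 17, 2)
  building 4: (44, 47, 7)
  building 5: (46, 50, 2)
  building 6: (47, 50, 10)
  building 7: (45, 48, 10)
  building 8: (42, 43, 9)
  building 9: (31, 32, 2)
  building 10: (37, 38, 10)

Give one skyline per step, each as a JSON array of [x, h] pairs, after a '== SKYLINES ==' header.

== SKYLINES ==
[[42,10],[43,0]]
[[42,10],[43,0],[46,15],[47,0]]
[[2,2],[17,0],[42,10],[43,0],[46,15],[47,0]]
[[2,2],[17,0],[42,10],[43,0],[44,7],[46,15],[47,0]]
[[2,2],[17,0],[42,10],[43,0],[44,7],[46,15],[47,2],[50,0]]
[[2,2],[17,0],[42,10],[43,0],[44,7],[46,15],[47,10],[50,0]]
[[2,2],[17,0],[42,10],[43,0],[44,7],[45,10],[46,15],[47,10],[50,0]]
[[2,2],[17,0],[42,10],[43,0],[44,7],[45,10],[46,15],[47,10],[50,0]]
[[2,2],[17,0],[31,2],[32,0],[42,10],[43,0],[44,7],[45,10],[46,15],[47,10],[50,0]]
[[2,2],[17,0],[31,2],[32,0],[37,10],[38,0],[42,10],[43,0],[44,7],[45,10],[46,15],[47,10],[50,0]]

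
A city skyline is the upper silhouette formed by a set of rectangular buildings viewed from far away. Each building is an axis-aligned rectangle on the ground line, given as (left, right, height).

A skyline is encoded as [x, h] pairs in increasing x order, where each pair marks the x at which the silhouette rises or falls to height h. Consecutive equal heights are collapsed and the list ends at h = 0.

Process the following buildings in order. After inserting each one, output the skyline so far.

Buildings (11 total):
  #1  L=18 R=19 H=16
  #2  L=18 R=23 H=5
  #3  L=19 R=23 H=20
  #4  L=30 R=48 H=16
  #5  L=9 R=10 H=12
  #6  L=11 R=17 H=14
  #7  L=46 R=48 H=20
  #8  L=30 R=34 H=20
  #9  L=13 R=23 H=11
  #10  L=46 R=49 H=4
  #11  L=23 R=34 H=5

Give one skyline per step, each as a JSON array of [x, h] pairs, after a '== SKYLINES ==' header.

== SKYLINES ==
[[18,16],[19,0]]
[[18,16],[19,5],[23,0]]
[[18,16],[19,20],[23,0]]
[[18,16],[19,20],[23,0],[30,16],[48,0]]
[[9,12],[10,0],[18,16],[19,20],[23,0],[30,16],[48,0]]
[[9,12],[10,0],[11,14],[17,0],[18,16],[19,20],[23,0],[30,16],[48,0]]
[[9,12],[10,0],[11,14],[17,0],[18,16],[19,20],[23,0],[30,16],[46,20],[48,0]]
[[9,12],[10,0],[11,14],[17,0],[18,16],[19,20],[23,0],[30,20],[34,16],[46,20],[48,0]]
[[9,12],[10,0],[11,14],[17,11],[18,16],[19,20],[23,0],[30,20],[34,16],[46,20],[48,0]]
[[9,12],[10,0],[11,14],[17,11],[18,16],[19,20],[23,0],[30,20],[34,16],[46,20],[48,4],[49,0]]
[[9,12],[10,0],[11,14],[17,11],[18,16],[19,20],[23,5],[30,20],[34,16],[46,20],[48,4],[49,0]]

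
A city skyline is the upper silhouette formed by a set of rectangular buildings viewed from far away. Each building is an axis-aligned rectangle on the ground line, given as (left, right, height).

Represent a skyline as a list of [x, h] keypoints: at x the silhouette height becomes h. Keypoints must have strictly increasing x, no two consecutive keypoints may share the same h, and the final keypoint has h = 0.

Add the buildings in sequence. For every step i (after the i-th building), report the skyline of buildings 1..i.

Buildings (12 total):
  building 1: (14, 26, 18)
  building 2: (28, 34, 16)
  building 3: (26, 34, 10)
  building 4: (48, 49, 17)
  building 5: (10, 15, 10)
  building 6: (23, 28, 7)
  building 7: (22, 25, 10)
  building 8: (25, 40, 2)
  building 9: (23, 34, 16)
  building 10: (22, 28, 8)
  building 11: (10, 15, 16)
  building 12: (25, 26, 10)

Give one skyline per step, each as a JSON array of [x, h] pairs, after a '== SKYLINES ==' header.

== SKYLINES ==
[[14,18],[26,0]]
[[14,18],[26,0],[28,16],[34,0]]
[[14,18],[26,10],[28,16],[34,0]]
[[14,18],[26,10],[28,16],[34,0],[48,17],[49,0]]
[[10,10],[14,18],[26,10],[28,16],[34,0],[48,17],[49,0]]
[[10,10],[14,18],[26,10],[28,16],[34,0],[48,17],[49,0]]
[[10,10],[14,18],[26,10],[28,16],[34,0],[48,17],[49,0]]
[[10,10],[14,18],[26,10],[28,16],[34,2],[40,0],[48,17],[49,0]]
[[10,10],[14,18],[26,16],[34,2],[40,0],[48,17],[49,0]]
[[10,10],[14,18],[26,16],[34,2],[40,0],[48,17],[49,0]]
[[10,16],[14,18],[26,16],[34,2],[40,0],[48,17],[49,0]]
[[10,16],[14,18],[26,16],[34,2],[40,0],[48,17],[49,0]]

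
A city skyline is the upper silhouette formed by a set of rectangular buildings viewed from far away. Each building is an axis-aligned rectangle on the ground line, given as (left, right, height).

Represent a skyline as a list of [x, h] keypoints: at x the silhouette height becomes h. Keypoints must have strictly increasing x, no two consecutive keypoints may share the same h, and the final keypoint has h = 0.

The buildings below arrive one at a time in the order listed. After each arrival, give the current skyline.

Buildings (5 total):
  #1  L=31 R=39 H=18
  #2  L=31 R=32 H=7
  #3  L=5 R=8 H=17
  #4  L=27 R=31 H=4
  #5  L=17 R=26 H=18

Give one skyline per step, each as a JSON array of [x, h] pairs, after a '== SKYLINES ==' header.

== SKYLINES ==
[[31,18],[39,0]]
[[31,18],[39,0]]
[[5,17],[8,0],[31,18],[39,0]]
[[5,17],[8,0],[27,4],[31,18],[39,0]]
[[5,17],[8,0],[17,18],[26,0],[27,4],[31,18],[39,0]]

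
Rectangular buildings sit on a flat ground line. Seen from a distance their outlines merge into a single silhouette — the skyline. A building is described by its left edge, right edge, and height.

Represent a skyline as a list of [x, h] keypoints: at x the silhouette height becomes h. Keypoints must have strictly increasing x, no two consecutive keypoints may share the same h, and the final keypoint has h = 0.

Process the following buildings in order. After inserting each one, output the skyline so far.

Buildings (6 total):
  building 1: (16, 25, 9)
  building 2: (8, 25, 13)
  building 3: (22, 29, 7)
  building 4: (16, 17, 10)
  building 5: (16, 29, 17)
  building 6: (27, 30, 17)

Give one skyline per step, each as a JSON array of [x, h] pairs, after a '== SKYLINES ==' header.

== SKYLINES ==
[[16,9],[25,0]]
[[8,13],[25,0]]
[[8,13],[25,7],[29,0]]
[[8,13],[25,7],[29,0]]
[[8,13],[16,17],[29,0]]
[[8,13],[16,17],[30,0]]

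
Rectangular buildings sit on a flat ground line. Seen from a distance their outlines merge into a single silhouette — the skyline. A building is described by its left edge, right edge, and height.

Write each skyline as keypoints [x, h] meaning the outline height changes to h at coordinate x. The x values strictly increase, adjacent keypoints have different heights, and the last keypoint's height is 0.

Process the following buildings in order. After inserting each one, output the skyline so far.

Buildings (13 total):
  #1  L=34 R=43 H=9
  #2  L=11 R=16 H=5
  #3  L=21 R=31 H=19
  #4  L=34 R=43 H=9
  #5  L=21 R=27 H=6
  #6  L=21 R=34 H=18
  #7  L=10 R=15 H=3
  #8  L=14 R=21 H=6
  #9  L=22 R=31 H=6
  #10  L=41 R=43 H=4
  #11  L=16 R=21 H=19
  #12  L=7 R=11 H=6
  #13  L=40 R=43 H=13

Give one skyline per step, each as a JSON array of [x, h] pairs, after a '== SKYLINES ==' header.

== SKYLINES ==
[[34,9],[43,0]]
[[11,5],[16,0],[34,9],[43,0]]
[[11,5],[16,0],[21,19],[31,0],[34,9],[43,0]]
[[11,5],[16,0],[21,19],[31,0],[34,9],[43,0]]
[[11,5],[16,0],[21,19],[31,0],[34,9],[43,0]]
[[11,5],[16,0],[21,19],[31,18],[34,9],[43,0]]
[[10,3],[11,5],[16,0],[21,19],[31,18],[34,9],[43,0]]
[[10,3],[11,5],[14,6],[21,19],[31,18],[34,9],[43,0]]
[[10,3],[11,5],[14,6],[21,19],[31,18],[34,9],[43,0]]
[[10,3],[11,5],[14,6],[21,19],[31,18],[34,9],[43,0]]
[[10,3],[11,5],[14,6],[16,19],[31,18],[34,9],[43,0]]
[[7,6],[11,5],[14,6],[16,19],[31,18],[34,9],[43,0]]
[[7,6],[11,5],[14,6],[16,19],[31,18],[34,9],[40,13],[43,0]]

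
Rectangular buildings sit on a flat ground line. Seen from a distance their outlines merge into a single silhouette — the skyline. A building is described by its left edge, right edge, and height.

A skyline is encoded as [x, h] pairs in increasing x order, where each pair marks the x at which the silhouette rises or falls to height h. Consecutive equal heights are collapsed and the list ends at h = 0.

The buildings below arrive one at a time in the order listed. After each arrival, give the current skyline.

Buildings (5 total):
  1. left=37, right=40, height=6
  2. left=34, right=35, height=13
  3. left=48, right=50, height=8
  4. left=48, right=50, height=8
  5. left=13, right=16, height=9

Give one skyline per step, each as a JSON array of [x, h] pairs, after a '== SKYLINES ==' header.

== SKYLINES ==
[[37,6],[40,0]]
[[34,13],[35,0],[37,6],[40,0]]
[[34,13],[35,0],[37,6],[40,0],[48,8],[50,0]]
[[34,13],[35,0],[37,6],[40,0],[48,8],[50,0]]
[[13,9],[16,0],[34,13],[35,0],[37,6],[40,0],[48,8],[50,0]]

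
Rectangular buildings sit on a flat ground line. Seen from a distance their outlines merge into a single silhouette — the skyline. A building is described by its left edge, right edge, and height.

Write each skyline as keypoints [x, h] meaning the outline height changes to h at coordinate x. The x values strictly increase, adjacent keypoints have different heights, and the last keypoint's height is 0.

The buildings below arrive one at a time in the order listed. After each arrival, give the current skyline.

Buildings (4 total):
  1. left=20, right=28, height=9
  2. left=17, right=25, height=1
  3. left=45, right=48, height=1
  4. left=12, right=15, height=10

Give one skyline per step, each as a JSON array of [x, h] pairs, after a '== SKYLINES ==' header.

== SKYLINES ==
[[20,9],[28,0]]
[[17,1],[20,9],[28,0]]
[[17,1],[20,9],[28,0],[45,1],[48,0]]
[[12,10],[15,0],[17,1],[20,9],[28,0],[45,1],[48,0]]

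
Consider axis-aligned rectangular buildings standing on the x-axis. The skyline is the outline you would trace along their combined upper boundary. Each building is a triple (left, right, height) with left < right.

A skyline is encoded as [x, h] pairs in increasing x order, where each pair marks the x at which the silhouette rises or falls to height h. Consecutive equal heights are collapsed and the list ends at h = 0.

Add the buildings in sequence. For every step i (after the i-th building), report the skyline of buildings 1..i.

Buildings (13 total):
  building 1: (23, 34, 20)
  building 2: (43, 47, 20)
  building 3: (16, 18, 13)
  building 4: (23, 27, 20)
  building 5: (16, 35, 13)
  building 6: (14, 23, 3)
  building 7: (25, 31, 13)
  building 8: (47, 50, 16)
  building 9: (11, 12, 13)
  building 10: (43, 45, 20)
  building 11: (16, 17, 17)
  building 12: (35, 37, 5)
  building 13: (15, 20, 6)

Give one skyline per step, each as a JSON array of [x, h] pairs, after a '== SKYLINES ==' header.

== SKYLINES ==
[[23,20],[34,0]]
[[23,20],[34,0],[43,20],[47,0]]
[[16,13],[18,0],[23,20],[34,0],[43,20],[47,0]]
[[16,13],[18,0],[23,20],[34,0],[43,20],[47,0]]
[[16,13],[23,20],[34,13],[35,0],[43,20],[47,0]]
[[14,3],[16,13],[23,20],[34,13],[35,0],[43,20],[47,0]]
[[14,3],[16,13],[23,20],[34,13],[35,0],[43,20],[47,0]]
[[14,3],[16,13],[23,20],[34,13],[35,0],[43,20],[47,16],[50,0]]
[[11,13],[12,0],[14,3],[16,13],[23,20],[34,13],[35,0],[43,20],[47,16],[50,0]]
[[11,13],[12,0],[14,3],[16,13],[23,20],[34,13],[35,0],[43,20],[47,16],[50,0]]
[[11,13],[12,0],[14,3],[16,17],[17,13],[23,20],[34,13],[35,0],[43,20],[47,16],[50,0]]
[[11,13],[12,0],[14,3],[16,17],[17,13],[23,20],[34,13],[35,5],[37,0],[43,20],[47,16],[50,0]]
[[11,13],[12,0],[14,3],[15,6],[16,17],[17,13],[23,20],[34,13],[35,5],[37,0],[43,20],[47,16],[50,0]]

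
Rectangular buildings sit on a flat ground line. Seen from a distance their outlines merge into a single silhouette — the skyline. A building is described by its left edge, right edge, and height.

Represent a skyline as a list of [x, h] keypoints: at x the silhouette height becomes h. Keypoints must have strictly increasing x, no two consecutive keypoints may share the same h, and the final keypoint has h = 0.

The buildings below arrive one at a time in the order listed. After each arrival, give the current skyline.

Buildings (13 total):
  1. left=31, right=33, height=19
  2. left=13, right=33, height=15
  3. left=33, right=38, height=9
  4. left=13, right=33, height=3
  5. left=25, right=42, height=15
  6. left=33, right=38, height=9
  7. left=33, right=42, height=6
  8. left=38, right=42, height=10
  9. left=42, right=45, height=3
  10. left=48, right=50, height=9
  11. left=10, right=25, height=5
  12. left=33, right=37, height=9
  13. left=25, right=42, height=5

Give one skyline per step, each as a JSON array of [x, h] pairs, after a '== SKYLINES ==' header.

== SKYLINES ==
[[31,19],[33,0]]
[[13,15],[31,19],[33,0]]
[[13,15],[31,19],[33,9],[38,0]]
[[13,15],[31,19],[33,9],[38,0]]
[[13,15],[31,19],[33,15],[42,0]]
[[13,15],[31,19],[33,15],[42,0]]
[[13,15],[31,19],[33,15],[42,0]]
[[13,15],[31,19],[33,15],[42,0]]
[[13,15],[31,19],[33,15],[42,3],[45,0]]
[[13,15],[31,19],[33,15],[42,3],[45,0],[48,9],[50,0]]
[[10,5],[13,15],[31,19],[33,15],[42,3],[45,0],[48,9],[50,0]]
[[10,5],[13,15],[31,19],[33,15],[42,3],[45,0],[48,9],[50,0]]
[[10,5],[13,15],[31,19],[33,15],[42,3],[45,0],[48,9],[50,0]]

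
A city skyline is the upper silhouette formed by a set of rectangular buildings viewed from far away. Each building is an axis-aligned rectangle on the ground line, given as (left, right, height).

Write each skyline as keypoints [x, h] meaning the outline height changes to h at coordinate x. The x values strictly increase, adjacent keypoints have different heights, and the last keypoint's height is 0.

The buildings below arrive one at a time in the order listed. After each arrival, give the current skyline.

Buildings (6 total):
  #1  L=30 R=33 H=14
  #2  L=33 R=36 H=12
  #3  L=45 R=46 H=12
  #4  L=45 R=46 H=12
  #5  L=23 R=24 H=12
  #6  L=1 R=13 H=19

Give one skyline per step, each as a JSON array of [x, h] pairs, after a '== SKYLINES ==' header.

== SKYLINES ==
[[30,14],[33,0]]
[[30,14],[33,12],[36,0]]
[[30,14],[33,12],[36,0],[45,12],[46,0]]
[[30,14],[33,12],[36,0],[45,12],[46,0]]
[[23,12],[24,0],[30,14],[33,12],[36,0],[45,12],[46,0]]
[[1,19],[13,0],[23,12],[24,0],[30,14],[33,12],[36,0],[45,12],[46,0]]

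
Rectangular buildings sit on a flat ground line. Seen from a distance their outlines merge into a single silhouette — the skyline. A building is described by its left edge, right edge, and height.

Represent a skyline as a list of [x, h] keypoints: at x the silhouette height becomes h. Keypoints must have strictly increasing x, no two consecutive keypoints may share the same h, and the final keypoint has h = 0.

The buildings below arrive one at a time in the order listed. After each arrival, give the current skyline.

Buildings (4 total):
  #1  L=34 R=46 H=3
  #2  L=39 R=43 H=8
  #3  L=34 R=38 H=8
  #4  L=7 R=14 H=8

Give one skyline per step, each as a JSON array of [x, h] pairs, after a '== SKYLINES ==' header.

== SKYLINES ==
[[34,3],[46,0]]
[[34,3],[39,8],[43,3],[46,0]]
[[34,8],[38,3],[39,8],[43,3],[46,0]]
[[7,8],[14,0],[34,8],[38,3],[39,8],[43,3],[46,0]]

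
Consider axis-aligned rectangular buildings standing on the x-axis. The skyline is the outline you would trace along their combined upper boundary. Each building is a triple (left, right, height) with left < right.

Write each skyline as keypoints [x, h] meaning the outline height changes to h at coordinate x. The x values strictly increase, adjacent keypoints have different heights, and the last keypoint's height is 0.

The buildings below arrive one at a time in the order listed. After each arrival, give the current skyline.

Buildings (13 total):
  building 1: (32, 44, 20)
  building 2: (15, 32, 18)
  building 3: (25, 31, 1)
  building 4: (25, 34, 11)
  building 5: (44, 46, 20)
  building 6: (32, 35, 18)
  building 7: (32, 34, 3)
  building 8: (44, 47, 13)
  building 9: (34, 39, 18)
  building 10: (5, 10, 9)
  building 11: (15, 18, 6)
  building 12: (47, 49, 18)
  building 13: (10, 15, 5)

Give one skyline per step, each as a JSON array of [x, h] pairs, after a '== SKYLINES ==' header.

== SKYLINES ==
[[32,20],[44,0]]
[[15,18],[32,20],[44,0]]
[[15,18],[32,20],[44,0]]
[[15,18],[32,20],[44,0]]
[[15,18],[32,20],[46,0]]
[[15,18],[32,20],[46,0]]
[[15,18],[32,20],[46,0]]
[[15,18],[32,20],[46,13],[47,0]]
[[15,18],[32,20],[46,13],[47,0]]
[[5,9],[10,0],[15,18],[32,20],[46,13],[47,0]]
[[5,9],[10,0],[15,18],[32,20],[46,13],[47,0]]
[[5,9],[10,0],[15,18],[32,20],[46,13],[47,18],[49,0]]
[[5,9],[10,5],[15,18],[32,20],[46,13],[47,18],[49,0]]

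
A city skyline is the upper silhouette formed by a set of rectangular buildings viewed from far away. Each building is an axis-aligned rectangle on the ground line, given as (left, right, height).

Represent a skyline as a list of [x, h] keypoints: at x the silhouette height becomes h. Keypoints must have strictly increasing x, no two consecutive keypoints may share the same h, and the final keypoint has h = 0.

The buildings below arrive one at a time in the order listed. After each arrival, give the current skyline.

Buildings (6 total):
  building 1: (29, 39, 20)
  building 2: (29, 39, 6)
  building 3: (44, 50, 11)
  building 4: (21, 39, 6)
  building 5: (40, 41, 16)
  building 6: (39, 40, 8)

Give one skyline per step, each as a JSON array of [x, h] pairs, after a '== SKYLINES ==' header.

== SKYLINES ==
[[29,20],[39,0]]
[[29,20],[39,0]]
[[29,20],[39,0],[44,11],[50,0]]
[[21,6],[29,20],[39,0],[44,11],[50,0]]
[[21,6],[29,20],[39,0],[40,16],[41,0],[44,11],[50,0]]
[[21,6],[29,20],[39,8],[40,16],[41,0],[44,11],[50,0]]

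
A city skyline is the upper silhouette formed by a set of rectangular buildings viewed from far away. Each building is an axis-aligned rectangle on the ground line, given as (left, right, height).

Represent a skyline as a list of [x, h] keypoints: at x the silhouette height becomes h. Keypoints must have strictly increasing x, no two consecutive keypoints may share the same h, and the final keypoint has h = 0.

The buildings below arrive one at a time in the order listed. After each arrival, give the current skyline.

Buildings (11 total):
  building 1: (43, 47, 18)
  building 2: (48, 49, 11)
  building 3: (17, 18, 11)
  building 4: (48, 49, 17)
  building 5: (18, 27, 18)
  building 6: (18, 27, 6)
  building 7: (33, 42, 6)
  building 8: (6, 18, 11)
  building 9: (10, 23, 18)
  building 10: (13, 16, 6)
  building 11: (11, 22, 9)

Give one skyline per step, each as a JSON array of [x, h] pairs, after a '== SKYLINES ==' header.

== SKYLINES ==
[[43,18],[47,0]]
[[43,18],[47,0],[48,11],[49,0]]
[[17,11],[18,0],[43,18],[47,0],[48,11],[49,0]]
[[17,11],[18,0],[43,18],[47,0],[48,17],[49,0]]
[[17,11],[18,18],[27,0],[43,18],[47,0],[48,17],[49,0]]
[[17,11],[18,18],[27,0],[43,18],[47,0],[48,17],[49,0]]
[[17,11],[18,18],[27,0],[33,6],[42,0],[43,18],[47,0],[48,17],[49,0]]
[[6,11],[18,18],[27,0],[33,6],[42,0],[43,18],[47,0],[48,17],[49,0]]
[[6,11],[10,18],[27,0],[33,6],[42,0],[43,18],[47,0],[48,17],[49,0]]
[[6,11],[10,18],[27,0],[33,6],[42,0],[43,18],[47,0],[48,17],[49,0]]
[[6,11],[10,18],[27,0],[33,6],[42,0],[43,18],[47,0],[48,17],[49,0]]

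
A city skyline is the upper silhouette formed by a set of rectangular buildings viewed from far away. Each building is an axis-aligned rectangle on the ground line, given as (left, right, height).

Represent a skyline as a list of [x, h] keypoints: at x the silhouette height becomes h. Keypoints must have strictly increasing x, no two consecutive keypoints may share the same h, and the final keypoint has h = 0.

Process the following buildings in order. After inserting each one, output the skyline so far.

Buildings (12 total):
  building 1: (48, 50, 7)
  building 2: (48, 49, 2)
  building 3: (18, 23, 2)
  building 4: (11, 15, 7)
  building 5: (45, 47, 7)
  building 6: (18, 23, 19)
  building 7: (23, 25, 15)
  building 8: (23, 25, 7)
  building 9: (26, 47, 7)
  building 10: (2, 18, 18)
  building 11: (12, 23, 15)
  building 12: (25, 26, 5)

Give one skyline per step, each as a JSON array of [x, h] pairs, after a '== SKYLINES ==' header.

== SKYLINES ==
[[48,7],[50,0]]
[[48,7],[50,0]]
[[18,2],[23,0],[48,7],[50,0]]
[[11,7],[15,0],[18,2],[23,0],[48,7],[50,0]]
[[11,7],[15,0],[18,2],[23,0],[45,7],[47,0],[48,7],[50,0]]
[[11,7],[15,0],[18,19],[23,0],[45,7],[47,0],[48,7],[50,0]]
[[11,7],[15,0],[18,19],[23,15],[25,0],[45,7],[47,0],[48,7],[50,0]]
[[11,7],[15,0],[18,19],[23,15],[25,0],[45,7],[47,0],[48,7],[50,0]]
[[11,7],[15,0],[18,19],[23,15],[25,0],[26,7],[47,0],[48,7],[50,0]]
[[2,18],[18,19],[23,15],[25,0],[26,7],[47,0],[48,7],[50,0]]
[[2,18],[18,19],[23,15],[25,0],[26,7],[47,0],[48,7],[50,0]]
[[2,18],[18,19],[23,15],[25,5],[26,7],[47,0],[48,7],[50,0]]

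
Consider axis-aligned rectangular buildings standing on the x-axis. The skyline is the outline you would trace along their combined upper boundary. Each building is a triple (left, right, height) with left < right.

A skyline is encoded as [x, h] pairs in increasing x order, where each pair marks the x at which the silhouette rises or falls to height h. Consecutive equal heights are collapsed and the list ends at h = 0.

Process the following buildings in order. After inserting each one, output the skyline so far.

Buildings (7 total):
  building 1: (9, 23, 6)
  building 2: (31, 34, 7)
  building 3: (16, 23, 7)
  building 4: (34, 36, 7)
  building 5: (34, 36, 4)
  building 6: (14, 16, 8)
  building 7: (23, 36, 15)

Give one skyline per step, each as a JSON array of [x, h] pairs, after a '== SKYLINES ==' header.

== SKYLINES ==
[[9,6],[23,0]]
[[9,6],[23,0],[31,7],[34,0]]
[[9,6],[16,7],[23,0],[31,7],[34,0]]
[[9,6],[16,7],[23,0],[31,7],[36,0]]
[[9,6],[16,7],[23,0],[31,7],[36,0]]
[[9,6],[14,8],[16,7],[23,0],[31,7],[36,0]]
[[9,6],[14,8],[16,7],[23,15],[36,0]]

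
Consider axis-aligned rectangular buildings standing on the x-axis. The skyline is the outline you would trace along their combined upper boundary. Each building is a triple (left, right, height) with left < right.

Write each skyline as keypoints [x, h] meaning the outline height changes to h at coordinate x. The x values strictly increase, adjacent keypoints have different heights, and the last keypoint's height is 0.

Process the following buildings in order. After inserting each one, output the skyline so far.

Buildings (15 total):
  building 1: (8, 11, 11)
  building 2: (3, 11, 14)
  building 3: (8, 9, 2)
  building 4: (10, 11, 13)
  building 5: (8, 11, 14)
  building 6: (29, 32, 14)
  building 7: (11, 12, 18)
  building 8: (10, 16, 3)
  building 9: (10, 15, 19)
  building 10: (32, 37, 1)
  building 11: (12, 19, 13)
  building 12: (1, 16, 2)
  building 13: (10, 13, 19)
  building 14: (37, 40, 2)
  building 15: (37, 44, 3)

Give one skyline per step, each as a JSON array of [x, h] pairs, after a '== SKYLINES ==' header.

== SKYLINES ==
[[8,11],[11,0]]
[[3,14],[11,0]]
[[3,14],[11,0]]
[[3,14],[11,0]]
[[3,14],[11,0]]
[[3,14],[11,0],[29,14],[32,0]]
[[3,14],[11,18],[12,0],[29,14],[32,0]]
[[3,14],[11,18],[12,3],[16,0],[29,14],[32,0]]
[[3,14],[10,19],[15,3],[16,0],[29,14],[32,0]]
[[3,14],[10,19],[15,3],[16,0],[29,14],[32,1],[37,0]]
[[3,14],[10,19],[15,13],[19,0],[29,14],[32,1],[37,0]]
[[1,2],[3,14],[10,19],[15,13],[19,0],[29,14],[32,1],[37,0]]
[[1,2],[3,14],[10,19],[15,13],[19,0],[29,14],[32,1],[37,0]]
[[1,2],[3,14],[10,19],[15,13],[19,0],[29,14],[32,1],[37,2],[40,0]]
[[1,2],[3,14],[10,19],[15,13],[19,0],[29,14],[32,1],[37,3],[44,0]]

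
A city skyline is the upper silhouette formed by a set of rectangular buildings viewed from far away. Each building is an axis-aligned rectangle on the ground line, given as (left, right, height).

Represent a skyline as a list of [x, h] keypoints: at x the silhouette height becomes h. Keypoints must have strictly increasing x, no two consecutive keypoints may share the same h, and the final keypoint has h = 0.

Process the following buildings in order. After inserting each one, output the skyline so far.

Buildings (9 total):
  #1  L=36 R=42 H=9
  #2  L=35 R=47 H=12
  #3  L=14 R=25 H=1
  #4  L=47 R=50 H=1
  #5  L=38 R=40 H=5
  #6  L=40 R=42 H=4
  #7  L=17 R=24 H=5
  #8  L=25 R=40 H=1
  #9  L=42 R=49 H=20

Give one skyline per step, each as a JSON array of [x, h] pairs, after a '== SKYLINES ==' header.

== SKYLINES ==
[[36,9],[42,0]]
[[35,12],[47,0]]
[[14,1],[25,0],[35,12],[47,0]]
[[14,1],[25,0],[35,12],[47,1],[50,0]]
[[14,1],[25,0],[35,12],[47,1],[50,0]]
[[14,1],[25,0],[35,12],[47,1],[50,0]]
[[14,1],[17,5],[24,1],[25,0],[35,12],[47,1],[50,0]]
[[14,1],[17,5],[24,1],[35,12],[47,1],[50,0]]
[[14,1],[17,5],[24,1],[35,12],[42,20],[49,1],[50,0]]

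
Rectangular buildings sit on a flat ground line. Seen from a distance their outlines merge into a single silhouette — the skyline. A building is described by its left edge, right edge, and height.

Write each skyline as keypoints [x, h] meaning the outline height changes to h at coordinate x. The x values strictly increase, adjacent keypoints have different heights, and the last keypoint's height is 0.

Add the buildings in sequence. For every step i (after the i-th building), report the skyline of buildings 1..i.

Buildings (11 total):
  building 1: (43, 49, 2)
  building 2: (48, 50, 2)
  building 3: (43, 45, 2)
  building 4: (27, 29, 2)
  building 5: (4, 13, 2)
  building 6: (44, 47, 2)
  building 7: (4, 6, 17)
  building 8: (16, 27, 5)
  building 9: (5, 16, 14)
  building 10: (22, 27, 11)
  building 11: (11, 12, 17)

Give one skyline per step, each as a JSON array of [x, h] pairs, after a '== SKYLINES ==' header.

== SKYLINES ==
[[43,2],[49,0]]
[[43,2],[50,0]]
[[43,2],[50,0]]
[[27,2],[29,0],[43,2],[50,0]]
[[4,2],[13,0],[27,2],[29,0],[43,2],[50,0]]
[[4,2],[13,0],[27,2],[29,0],[43,2],[50,0]]
[[4,17],[6,2],[13,0],[27,2],[29,0],[43,2],[50,0]]
[[4,17],[6,2],[13,0],[16,5],[27,2],[29,0],[43,2],[50,0]]
[[4,17],[6,14],[16,5],[27,2],[29,0],[43,2],[50,0]]
[[4,17],[6,14],[16,5],[22,11],[27,2],[29,0],[43,2],[50,0]]
[[4,17],[6,14],[11,17],[12,14],[16,5],[22,11],[27,2],[29,0],[43,2],[50,0]]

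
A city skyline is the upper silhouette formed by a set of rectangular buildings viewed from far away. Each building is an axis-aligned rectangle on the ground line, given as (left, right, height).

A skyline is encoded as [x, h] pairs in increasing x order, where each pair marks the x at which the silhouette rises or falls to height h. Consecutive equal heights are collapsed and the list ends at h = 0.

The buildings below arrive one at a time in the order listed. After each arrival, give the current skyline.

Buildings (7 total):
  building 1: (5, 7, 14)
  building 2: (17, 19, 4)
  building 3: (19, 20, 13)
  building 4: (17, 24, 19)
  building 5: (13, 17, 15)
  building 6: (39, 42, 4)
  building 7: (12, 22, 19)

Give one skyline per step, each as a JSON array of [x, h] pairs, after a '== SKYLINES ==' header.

== SKYLINES ==
[[5,14],[7,0]]
[[5,14],[7,0],[17,4],[19,0]]
[[5,14],[7,0],[17,4],[19,13],[20,0]]
[[5,14],[7,0],[17,19],[24,0]]
[[5,14],[7,0],[13,15],[17,19],[24,0]]
[[5,14],[7,0],[13,15],[17,19],[24,0],[39,4],[42,0]]
[[5,14],[7,0],[12,19],[24,0],[39,4],[42,0]]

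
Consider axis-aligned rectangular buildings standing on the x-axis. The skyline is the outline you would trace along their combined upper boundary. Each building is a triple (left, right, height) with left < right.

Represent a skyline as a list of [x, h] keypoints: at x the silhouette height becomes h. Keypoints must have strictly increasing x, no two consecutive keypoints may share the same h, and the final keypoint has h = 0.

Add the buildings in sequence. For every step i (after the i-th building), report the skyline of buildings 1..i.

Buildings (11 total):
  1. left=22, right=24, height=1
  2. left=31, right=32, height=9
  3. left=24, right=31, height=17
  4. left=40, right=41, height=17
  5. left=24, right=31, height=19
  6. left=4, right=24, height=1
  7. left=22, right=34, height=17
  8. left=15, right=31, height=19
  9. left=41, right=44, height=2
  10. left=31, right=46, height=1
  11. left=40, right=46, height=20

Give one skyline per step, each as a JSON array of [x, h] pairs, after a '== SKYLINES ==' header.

== SKYLINES ==
[[22,1],[24,0]]
[[22,1],[24,0],[31,9],[32,0]]
[[22,1],[24,17],[31,9],[32,0]]
[[22,1],[24,17],[31,9],[32,0],[40,17],[41,0]]
[[22,1],[24,19],[31,9],[32,0],[40,17],[41,0]]
[[4,1],[24,19],[31,9],[32,0],[40,17],[41,0]]
[[4,1],[22,17],[24,19],[31,17],[34,0],[40,17],[41,0]]
[[4,1],[15,19],[31,17],[34,0],[40,17],[41,0]]
[[4,1],[15,19],[31,17],[34,0],[40,17],[41,2],[44,0]]
[[4,1],[15,19],[31,17],[34,1],[40,17],[41,2],[44,1],[46,0]]
[[4,1],[15,19],[31,17],[34,1],[40,20],[46,0]]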